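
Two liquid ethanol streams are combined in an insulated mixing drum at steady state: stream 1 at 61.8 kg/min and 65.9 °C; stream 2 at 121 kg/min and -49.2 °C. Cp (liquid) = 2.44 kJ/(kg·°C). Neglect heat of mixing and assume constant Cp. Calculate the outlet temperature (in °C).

T_out = -10.3 °C

Adiabatic, steady state ⇒ Σ ṁᵢCp,ᵢ(T_out − Tᵢ) = 0
Σ ṁᵢCp,ᵢTᵢ = 61.8×2.44×65.9 + 121×2.44×-49.2 = -4588.6
Σ ṁᵢCp,ᵢ = 61.8×2.44 + 121×2.44 = 446.03
T_out = -4588.6 / 446.03 = -10.288 °C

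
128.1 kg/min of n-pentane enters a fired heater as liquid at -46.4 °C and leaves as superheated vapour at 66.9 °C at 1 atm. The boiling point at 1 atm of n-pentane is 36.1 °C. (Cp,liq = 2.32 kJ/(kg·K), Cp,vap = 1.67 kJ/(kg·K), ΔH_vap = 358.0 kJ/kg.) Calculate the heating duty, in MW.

Q = 1.28 MW

liquid -46.4→36.1 °C: 191.4 kJ/kg
vaporisation at 36.1 °C: 358 kJ/kg
vapour 36.1→66.9 °C: 51.436 kJ/kg
Δh = 191.4 + 358 + 51.436 = 600.84 kJ/kg
Q = ṁ·Δh = 128.1 kg/min × 600.84 kJ/kg = 76967 kJ/min
|Q| = 1282.8 kW = 1.2828 MW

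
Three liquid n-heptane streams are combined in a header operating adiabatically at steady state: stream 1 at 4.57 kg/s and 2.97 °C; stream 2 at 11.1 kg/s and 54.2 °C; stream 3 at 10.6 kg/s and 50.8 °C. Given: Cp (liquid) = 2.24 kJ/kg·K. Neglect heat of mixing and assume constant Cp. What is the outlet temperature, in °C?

Energy balance with Q = 0: Σ ṁᵢCp,ᵢ(T_out − Tᵢ) = 0
Σ ṁᵢCp,ᵢTᵢ = 4.57×2.24×2.97 + 11.1×2.24×54.2 + 10.6×2.24×50.8 = 2584.2
Σ ṁᵢCp,ᵢ = 4.57×2.24 + 11.1×2.24 + 10.6×2.24 = 58.845
T_out = 2584.2 / 58.845 = 43.916 °C

T_out = 43.9 °C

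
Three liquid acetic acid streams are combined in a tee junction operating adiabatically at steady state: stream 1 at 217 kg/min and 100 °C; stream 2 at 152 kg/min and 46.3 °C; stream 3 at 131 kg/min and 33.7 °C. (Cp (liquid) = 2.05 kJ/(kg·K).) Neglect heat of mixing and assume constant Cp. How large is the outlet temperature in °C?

Adiabatic, steady state ⇒ Σ ṁᵢCp,ᵢ(T_out − Tᵢ) = 0
Σ ṁᵢCp,ᵢTᵢ = 217×2.05×100 + 152×2.05×46.3 + 131×2.05×33.7 = 67962
Σ ṁᵢCp,ᵢ = 217×2.05 + 152×2.05 + 131×2.05 = 1025
T_out = 67962 / 1025 = 66.305 °C

T_out = 66.3 °C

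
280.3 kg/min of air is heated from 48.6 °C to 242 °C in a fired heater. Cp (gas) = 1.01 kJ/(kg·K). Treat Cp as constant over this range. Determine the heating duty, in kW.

Q = ṁ·Cp·ΔT = 280.3 × 1.01 × (242 − 48.6) = 54752 kJ/min
Converting: 54752 / 60 s = 912.54 kW

Q = 913 kW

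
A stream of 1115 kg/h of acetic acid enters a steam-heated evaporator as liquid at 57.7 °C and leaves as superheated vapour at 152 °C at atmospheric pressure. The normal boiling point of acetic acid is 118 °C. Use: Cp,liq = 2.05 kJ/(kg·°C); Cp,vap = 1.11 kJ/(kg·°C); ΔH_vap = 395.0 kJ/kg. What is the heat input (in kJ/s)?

Q = 172 kJ/s

liquid 57.7→118 °C: 123.61 kJ/kg
vaporisation at 118 °C: 395 kJ/kg
vapour 118→152 °C: 37.74 kJ/kg
Δh = 123.61 + 395 + 37.74 = 556.36 kJ/kg
Q = ṁ·Δh = 1115 kg/h × 556.36 kJ/kg = 620340 kJ/h
|Q| = 172.32 kW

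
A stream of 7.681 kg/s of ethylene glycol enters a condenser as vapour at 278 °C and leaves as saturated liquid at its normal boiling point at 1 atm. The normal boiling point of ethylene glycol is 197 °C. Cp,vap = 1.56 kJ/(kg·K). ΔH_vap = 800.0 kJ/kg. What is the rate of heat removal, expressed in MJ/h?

vapour 278→197 °C: -126.36 kJ/kg
condensation at 197 °C: -800 kJ/kg
Δh = -126.36 + -800 = -926.36 kJ/kg
Q = ṁ·Δh = 7.681 kg/s × -926.36 kJ/kg = -7115.4 kJ/s
|Q| = 7115.4 kW = 25615 MJ/h

Q_c = 25600 MJ/h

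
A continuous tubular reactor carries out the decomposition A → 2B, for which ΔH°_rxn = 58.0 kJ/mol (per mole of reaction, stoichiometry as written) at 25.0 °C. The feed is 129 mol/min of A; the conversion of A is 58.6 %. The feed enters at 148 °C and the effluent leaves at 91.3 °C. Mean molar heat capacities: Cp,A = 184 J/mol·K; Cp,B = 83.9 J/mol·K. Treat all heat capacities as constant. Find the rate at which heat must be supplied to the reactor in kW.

Q_in = 49.3 kW

Extent of reaction ξ = 0.586 × 129 = 75.594 mol/min
Reaction term: ξ·ΔH°_rxn = 75.594 × 58.0 = 4384.5 kJ/min
Sensible, feed 148→25 °C: -2919.5 kJ/min
Outlet flows (mol/min): A 53.406, B 151.19
Sensible, products 25→91.3 °C: 1492.5 kJ/min
Q = ΔH = 2957.4 kJ/min = 49.29 kW
Heat supplied = 49.29 kW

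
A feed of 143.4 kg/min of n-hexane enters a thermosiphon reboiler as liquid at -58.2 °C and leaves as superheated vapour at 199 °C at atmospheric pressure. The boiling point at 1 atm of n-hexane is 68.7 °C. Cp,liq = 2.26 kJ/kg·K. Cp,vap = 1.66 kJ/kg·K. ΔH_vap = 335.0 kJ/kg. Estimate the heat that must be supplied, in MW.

liquid -58.2→68.7 °C: 286.79 kJ/kg
vaporisation at 68.7 °C: 335 kJ/kg
vapour 68.7→199 °C: 216.3 kJ/kg
Δh = 286.79 + 335 + 216.3 = 838.09 kJ/kg
Q = ṁ·Δh = 143.4 kg/min × 838.09 kJ/kg = 120180 kJ/min
|Q| = 2003 kW = 2.003 MW

Q = 2.00 MW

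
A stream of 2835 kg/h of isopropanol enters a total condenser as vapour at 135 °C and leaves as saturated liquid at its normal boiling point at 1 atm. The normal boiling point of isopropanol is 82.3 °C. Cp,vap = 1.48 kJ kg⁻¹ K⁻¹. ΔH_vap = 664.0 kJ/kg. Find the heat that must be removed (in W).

vapour 135→82.3 °C: -77.996 kJ/kg
condensation at 82.3 °C: -664 kJ/kg
Δh = -77.996 + -664 = -742 kJ/kg
Q = ṁ·Δh = 2835 kg/h × -742 kJ/kg = -2.1036e+06 kJ/h
|Q| = 584.32 kW = 584320 W

Q_c = 584000 W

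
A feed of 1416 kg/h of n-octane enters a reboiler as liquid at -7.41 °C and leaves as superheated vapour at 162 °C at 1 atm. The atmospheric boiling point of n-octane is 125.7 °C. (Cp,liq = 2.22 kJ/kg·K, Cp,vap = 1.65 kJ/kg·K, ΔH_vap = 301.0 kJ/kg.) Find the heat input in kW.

Q = 258 kW

liquid -7.41→125.7 °C: 295.5 kJ/kg
vaporisation at 125.7 °C: 301 kJ/kg
vapour 125.7→162 °C: 59.895 kJ/kg
Δh = 295.5 + 301 + 59.895 = 656.4 kJ/kg
Q = ṁ·Δh = 1416 kg/h × 656.4 kJ/kg = 929460 kJ/h
|Q| = 258.18 kW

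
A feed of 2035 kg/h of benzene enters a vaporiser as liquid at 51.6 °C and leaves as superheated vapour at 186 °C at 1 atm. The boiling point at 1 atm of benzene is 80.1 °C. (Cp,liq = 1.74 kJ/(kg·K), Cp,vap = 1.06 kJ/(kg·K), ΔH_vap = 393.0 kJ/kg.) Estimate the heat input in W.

Q = 314000 W

liquid 51.6→80.1 °C: 49.59 kJ/kg
vaporisation at 80.1 °C: 393 kJ/kg
vapour 80.1→186 °C: 112.25 kJ/kg
Δh = 49.59 + 393 + 112.25 = 554.84 kJ/kg
Q = ṁ·Δh = 2035 kg/h × 554.84 kJ/kg = 1.1291e+06 kJ/h
|Q| = 313.64 kW = 313640 W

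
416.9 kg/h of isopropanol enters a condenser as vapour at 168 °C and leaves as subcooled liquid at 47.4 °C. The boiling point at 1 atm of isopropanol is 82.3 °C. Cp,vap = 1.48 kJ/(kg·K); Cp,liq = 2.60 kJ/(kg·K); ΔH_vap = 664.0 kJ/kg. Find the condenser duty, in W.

vapour 168→82.3 °C: -126.84 kJ/kg
condensation at 82.3 °C: -664 kJ/kg
liquid 82.3→47.4 °C: -90.74 kJ/kg
Δh = -126.84 + -664 + -90.74 = -881.58 kJ/kg
Q = ṁ·Δh = 416.9 kg/h × -881.58 kJ/kg = -367530 kJ/h
|Q| = 102.09 kW = 102090 W

Q_c = 102000 W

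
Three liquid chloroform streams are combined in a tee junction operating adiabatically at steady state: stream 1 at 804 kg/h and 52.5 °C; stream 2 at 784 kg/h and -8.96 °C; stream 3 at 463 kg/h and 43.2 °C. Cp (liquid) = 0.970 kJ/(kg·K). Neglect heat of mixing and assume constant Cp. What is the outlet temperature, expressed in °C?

No heat crosses the boundary, so H_out = H_in.
Σ ṁᵢCp,ᵢTᵢ = 804×0.970×52.5 + 784×0.970×-8.96 + 463×0.970×43.2 = 53531
Σ ṁᵢCp,ᵢ = 804×0.970 + 784×0.970 + 463×0.970 = 1989.5
T_out = 53531 / 1989.5 = 26.907 °C

T_out = 26.9 °C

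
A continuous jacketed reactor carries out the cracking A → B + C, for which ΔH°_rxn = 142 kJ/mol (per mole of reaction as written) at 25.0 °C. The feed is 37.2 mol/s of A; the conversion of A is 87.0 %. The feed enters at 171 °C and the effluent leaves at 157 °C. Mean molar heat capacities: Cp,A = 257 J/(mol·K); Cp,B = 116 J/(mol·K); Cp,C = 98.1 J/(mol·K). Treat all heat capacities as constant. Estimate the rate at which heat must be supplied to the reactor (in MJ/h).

Q_in = 15400 MJ/h

Extent of reaction ξ = 0.870 × 37.2 = 32.364 mol/s
Reaction term: ξ·ΔH°_rxn = 32.364 × 142 = 4595.7 kJ/s
Sensible, feed 171→25 °C: -1395.8 kJ/s
Outlet flows (mol/s): A 4.836, B 32.364, C 32.364
Sensible, products 25→157 °C: 1078.7 kJ/s
Q = ΔH = 4278.6 kJ/s = 4278.6 kW
Heat supplied = 15403 MJ/h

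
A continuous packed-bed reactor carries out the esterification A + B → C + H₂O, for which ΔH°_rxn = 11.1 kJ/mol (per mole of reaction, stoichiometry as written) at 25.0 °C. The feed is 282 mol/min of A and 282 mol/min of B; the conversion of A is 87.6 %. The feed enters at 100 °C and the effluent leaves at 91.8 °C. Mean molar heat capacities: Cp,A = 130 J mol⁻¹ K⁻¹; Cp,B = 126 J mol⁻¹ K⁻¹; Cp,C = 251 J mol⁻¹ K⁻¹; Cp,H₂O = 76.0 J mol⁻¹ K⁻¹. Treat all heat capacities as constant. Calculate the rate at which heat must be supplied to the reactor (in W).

Extent of reaction ξ = 0.876 × 282 = 247.03 mol/min
Reaction term: ξ·ΔH°_rxn = 247.03 × 11.1 = 2742.1 kJ/min
Sensible, feed 100→25 °C: -5414.4 kJ/min
Outlet flows (mol/min): A 34.968, B 34.968, C 247.03, H₂O 247.03
Sensible, products 25→91.8 °C: 5994 kJ/min
Q = ΔH = 3321.7 kJ/min = 55.362 kW
Heat supplied = 55362 W

Q_in = 55400 W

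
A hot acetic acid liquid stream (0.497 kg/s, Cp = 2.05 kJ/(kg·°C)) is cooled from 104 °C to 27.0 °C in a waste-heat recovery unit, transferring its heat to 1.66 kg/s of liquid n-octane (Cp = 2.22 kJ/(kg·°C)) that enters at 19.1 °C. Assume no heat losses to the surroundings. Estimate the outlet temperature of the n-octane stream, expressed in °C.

T_c,out = 40.4 °C

Heat released by hot stream: Q = 0.497 × 2.05 × (104 − 27.0) = 78.451 kJ/s
Energy balance on cold side (adiabatic exchanger): Q = ṁ_c·Cp_c·(T_c,out − T_c,in)
T_c,out = 19.1 + 78.451/(1.66 × 2.22) = 40.388 °C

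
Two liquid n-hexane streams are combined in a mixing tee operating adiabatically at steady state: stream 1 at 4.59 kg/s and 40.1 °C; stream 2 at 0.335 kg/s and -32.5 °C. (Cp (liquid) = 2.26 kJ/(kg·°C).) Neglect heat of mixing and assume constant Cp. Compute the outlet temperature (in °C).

T_out = 35.2 °C

Energy balance with Q = 0: Σ ṁᵢCp,ᵢ(T_out − Tᵢ) = 0
T_out = Σ ṁᵢCp,ᵢTᵢ / Σ ṁᵢCp,ᵢ
      = 391.37 / 11.13 = 35.162 °C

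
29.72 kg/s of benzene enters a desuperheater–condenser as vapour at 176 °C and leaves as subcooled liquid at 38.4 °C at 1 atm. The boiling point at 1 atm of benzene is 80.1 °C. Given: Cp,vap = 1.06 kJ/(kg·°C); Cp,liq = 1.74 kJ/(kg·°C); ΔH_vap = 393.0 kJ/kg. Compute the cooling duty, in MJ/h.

Q_c = 60700 MJ/h

vapour 176→80.1 °C: -101.65 kJ/kg
condensation at 80.1 °C: -393 kJ/kg
liquid 80.1→38.4 °C: -72.558 kJ/kg
Δh = -101.65 + -393 + -72.558 = -567.21 kJ/kg
Q = ṁ·Δh = 29.72 kg/s × -567.21 kJ/kg = -16858 kJ/s
|Q| = 16858 kW = 60687 MJ/h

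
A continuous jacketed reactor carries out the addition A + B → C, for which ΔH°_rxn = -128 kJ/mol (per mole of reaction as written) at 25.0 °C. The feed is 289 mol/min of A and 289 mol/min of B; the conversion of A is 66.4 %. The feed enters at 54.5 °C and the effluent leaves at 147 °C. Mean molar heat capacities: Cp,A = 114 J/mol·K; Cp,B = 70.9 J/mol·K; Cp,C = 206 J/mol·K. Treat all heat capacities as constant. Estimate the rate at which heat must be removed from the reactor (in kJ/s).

Q_out = 319 kJ/s

Extent of reaction ξ = 0.664 × 289 = 191.9 mol/min
Reaction term: ξ·ΔH°_rxn = 191.9 × -128 = -24563 kJ/min
Sensible, feed 54.5→25 °C: -1576.4 kJ/min
Outlet flows (mol/min): A 97.104, B 97.104, C 191.9
Sensible, products 25→147 °C: 7013.2 kJ/min
Q = ΔH = -19126 kJ/min = -318.76 kW
Heat removed = 318.76 kJ/s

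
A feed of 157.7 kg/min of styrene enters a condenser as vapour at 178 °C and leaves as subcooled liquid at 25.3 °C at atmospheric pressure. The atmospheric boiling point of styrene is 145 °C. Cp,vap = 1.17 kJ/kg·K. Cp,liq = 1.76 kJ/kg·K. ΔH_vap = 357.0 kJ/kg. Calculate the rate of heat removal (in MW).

Q_c = 1.59 MW

vapour 178→145 °C: -38.61 kJ/kg
condensation at 145 °C: -357 kJ/kg
liquid 145→25.3 °C: -210.67 kJ/kg
Δh = -38.61 + -357 + -210.67 = -606.28 kJ/kg
Q = ṁ·Δh = 157.7 kg/min × -606.28 kJ/kg = -95611 kJ/min
|Q| = 1593.5 kW = 1.5935 MW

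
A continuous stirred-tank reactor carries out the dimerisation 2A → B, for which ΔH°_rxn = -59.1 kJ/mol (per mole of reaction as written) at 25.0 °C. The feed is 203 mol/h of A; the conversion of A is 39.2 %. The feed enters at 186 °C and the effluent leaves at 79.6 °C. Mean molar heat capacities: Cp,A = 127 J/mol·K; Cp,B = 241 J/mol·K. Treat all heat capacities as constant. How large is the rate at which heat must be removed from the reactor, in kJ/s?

Q_out = 1.42 kJ/s

Extent of reaction ξ = 0.392 × 203 / 2 = 39.788 mol/h
Reaction term: ξ·ΔH°_rxn = 39.788 × -59.1 = -2351.5 kJ/h
Sensible, feed 186→25 °C: -4150.7 kJ/h
Outlet flows (mol/h): A 123.42, B 39.788
Sensible, products 25→79.6 °C: 1379.4 kJ/h
Q = ΔH = -5122.8 kJ/h = -1.423 kW
Heat removed = 1.423 kJ/s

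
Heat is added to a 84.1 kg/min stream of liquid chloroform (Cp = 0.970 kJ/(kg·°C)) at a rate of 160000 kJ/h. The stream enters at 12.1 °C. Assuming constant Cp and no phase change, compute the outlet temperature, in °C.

Q = 160000 kJ/h = 2666.7 kJ/min
ΔT = Q/(ṁ·Cp) = 2666.7/(84.1×0.970) = 32.689 K
T_out = 12.1 + 32.689 = 44.789 °C

T_out = 44.8 °C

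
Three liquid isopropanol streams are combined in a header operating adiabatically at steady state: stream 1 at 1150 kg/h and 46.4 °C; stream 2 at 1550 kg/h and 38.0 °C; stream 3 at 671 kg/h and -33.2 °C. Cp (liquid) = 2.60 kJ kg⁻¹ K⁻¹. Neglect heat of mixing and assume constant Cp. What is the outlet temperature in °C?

Adiabatic, steady state ⇒ Σ ṁᵢCp,ᵢ(T_out − Tᵢ) = 0
T_out = Σ ṁᵢCp,ᵢTᵢ / Σ ṁᵢCp,ᵢ
      = 233960 / 8764.6 = 26.693 °C

T_out = 26.7 °C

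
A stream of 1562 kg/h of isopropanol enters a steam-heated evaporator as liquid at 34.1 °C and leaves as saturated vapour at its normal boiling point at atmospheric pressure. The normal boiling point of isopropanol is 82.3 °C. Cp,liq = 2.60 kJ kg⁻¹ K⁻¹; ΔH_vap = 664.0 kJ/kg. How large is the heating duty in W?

liquid 34.1→82.3 °C: 125.32 kJ/kg
vaporisation at 82.3 °C: 664 kJ/kg
Δh = 125.32 + 664 = 789.32 kJ/kg
Q = ṁ·Δh = 1562 kg/h × 789.32 kJ/kg = 1.2329e+06 kJ/h
|Q| = 342.48 kW = 342480 W

Q = 342000 W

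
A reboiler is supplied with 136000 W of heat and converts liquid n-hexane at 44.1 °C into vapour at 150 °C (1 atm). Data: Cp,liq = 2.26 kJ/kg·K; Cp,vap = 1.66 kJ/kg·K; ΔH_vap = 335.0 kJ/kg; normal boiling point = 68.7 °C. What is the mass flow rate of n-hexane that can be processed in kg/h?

ṁ = 932 kg/h

Δh = 2.26×(68.7−44.1) + 335.0 + 1.66×(150−68.7) = 525.55 kJ/kg
Q = 136000 W = 136 kJ/s = 489600 kJ/h
ṁ = Q/Δh = 489600 / 525.55 = 931.59 kg/h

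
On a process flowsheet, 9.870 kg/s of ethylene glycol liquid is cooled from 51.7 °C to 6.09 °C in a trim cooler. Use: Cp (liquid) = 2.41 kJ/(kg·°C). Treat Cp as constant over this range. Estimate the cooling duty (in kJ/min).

Q = ṁ·Cp·ΔT = 9.870 × 2.41 × (6.09 − 51.7) = -1084.9 kJ/s
Cooling duty = 65095 kJ/min

Q_c = 65100 kJ/min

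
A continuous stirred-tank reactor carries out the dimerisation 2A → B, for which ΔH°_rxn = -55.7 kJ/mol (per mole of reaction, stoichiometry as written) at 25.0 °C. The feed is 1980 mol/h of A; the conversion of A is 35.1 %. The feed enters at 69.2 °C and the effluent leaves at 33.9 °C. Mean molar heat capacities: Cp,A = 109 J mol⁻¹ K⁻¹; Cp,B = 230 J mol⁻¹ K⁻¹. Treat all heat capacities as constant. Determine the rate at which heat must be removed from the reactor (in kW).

Q_out = 7.48 kW

Extent of reaction ξ = 0.351 × 1980 / 2 = 347.49 mol/h
Reaction term: ξ·ΔH°_rxn = 347.49 × -55.7 = -19355 kJ/h
Sensible, feed 69.2→25 °C: -9539.2 kJ/h
Outlet flows (mol/h): A 1285, B 347.49
Sensible, products 25→33.9 °C: 1957.9 kJ/h
Q = ΔH = -26937 kJ/h = -7.4824 kW
Heat removed = 7.4824 kW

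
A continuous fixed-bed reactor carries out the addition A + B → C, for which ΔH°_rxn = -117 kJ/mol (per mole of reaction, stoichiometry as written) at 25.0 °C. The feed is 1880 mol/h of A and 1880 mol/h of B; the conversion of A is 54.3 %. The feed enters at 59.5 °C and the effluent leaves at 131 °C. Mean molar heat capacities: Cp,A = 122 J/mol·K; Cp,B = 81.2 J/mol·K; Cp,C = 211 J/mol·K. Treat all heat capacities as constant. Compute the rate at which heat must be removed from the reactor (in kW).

Q_out = 25.4 kW

Extent of reaction ξ = 0.543 × 1880 = 1020.8 mol/h
Reaction term: ξ·ΔH°_rxn = 1020.8 × -117 = -119440 kJ/h
Sensible, feed 59.5→25 °C: -13180 kJ/h
Outlet flows (mol/h): A 859.16, B 859.16, C 1020.8
Sensible, products 25→131 °C: 41338 kJ/h
Q = ΔH = -91280 kJ/h = -25.356 kW
Heat removed = 25.356 kW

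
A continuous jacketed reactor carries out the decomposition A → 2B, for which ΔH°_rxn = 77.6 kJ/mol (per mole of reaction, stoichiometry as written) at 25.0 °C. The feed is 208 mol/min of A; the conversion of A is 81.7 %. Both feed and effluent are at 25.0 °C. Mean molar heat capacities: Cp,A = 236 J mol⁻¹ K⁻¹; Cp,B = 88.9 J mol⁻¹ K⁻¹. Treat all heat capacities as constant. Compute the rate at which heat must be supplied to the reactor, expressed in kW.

Extent of reaction ξ = 0.817 × 208 = 169.94 mol/min
Reaction term: ξ·ΔH°_rxn = 169.94 × 77.6 = 13187 kJ/min
Q = ΔH = 13187 kJ/min = 219.78 kW
Heat supplied = 219.78 kW

Q_in = 220 kW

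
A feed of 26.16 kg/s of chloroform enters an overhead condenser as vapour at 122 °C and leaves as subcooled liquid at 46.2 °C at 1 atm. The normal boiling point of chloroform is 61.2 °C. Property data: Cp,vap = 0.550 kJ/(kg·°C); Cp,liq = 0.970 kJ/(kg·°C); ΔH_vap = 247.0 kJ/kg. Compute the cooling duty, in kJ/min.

Q_c = 463000 kJ/min

vapour 122→61.2 °C: -33.44 kJ/kg
condensation at 61.2 °C: -247 kJ/kg
liquid 61.2→46.2 °C: -14.55 kJ/kg
Δh = -33.44 + -247 + -14.55 = -294.99 kJ/kg
Q = ṁ·Δh = 26.16 kg/s × -294.99 kJ/kg = -7716.9 kJ/s
|Q| = 7716.9 kW = 463020 kJ/min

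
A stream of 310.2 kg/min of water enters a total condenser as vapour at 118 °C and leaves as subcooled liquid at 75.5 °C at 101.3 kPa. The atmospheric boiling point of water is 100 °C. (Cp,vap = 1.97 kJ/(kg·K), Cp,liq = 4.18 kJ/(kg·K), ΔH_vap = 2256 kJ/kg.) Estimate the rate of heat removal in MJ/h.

vapour 118→100 °C: -35.46 kJ/kg
condensation at 100 °C: -2256 kJ/kg
liquid 100→75.5 °C: -102.41 kJ/kg
Δh = -35.46 + -2256 + -102.41 = -2393.9 kJ/kg
Q = ṁ·Δh = 310.2 kg/min × -2393.9 kJ/kg = -742580 kJ/min
|Q| = 12376 kW = 44555 MJ/h

Q_c = 44600 MJ/h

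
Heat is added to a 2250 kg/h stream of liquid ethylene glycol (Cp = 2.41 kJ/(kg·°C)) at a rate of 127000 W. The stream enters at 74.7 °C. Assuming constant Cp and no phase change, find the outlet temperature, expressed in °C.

T_out = 159 °C

Q = 127000 W = 457200 kJ/h
ΔT = Q/(ṁ·Cp) = 457200/(2250×2.41) = 84.315 K
T_out = 74.7 + 84.315 = 159.02 °C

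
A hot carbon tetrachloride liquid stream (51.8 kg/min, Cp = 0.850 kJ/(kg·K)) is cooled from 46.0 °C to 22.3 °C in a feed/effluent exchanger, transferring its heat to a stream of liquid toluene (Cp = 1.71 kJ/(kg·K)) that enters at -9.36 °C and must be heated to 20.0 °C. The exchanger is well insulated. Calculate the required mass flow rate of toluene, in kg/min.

ṁ_c = 20.8 kg/min

Heat released by hot stream: Q = 51.8 × 0.850 × (46.0 − 22.3) = 1043.5 kJ/min
Energy balance on cold side (adiabatic exchanger): Q = ṁ_c·Cp_c·(T_c,out − T_c,in)
ṁ_c = 1043.5 / [1.71 × (20.0 − -9.36)] = 20.785 kg/min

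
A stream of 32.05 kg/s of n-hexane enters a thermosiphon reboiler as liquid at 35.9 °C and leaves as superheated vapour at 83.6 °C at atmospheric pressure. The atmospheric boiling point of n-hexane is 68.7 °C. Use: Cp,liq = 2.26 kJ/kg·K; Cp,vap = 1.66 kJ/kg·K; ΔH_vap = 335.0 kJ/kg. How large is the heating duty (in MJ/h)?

liquid 35.9→68.7 °C: 74.128 kJ/kg
vaporisation at 68.7 °C: 335 kJ/kg
vapour 68.7→83.6 °C: 24.734 kJ/kg
Δh = 74.128 + 335 + 24.734 = 433.86 kJ/kg
Q = ṁ·Δh = 32.05 kg/s × 433.86 kJ/kg = 13905 kJ/s
|Q| = 13905 kW = 50059 MJ/h

Q = 50100 MJ/h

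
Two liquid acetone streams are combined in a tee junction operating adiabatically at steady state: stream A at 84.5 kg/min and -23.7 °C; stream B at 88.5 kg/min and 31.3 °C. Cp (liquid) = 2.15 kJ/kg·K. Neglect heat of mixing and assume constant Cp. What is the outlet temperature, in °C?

T_out = 4.44 °C

No heat crosses the boundary, so H_out = H_in.
Σ ṁᵢCp,ᵢTᵢ = 84.5×2.15×-23.7 + 88.5×2.15×31.3 = 1649.9
Σ ṁᵢCp,ᵢ = 84.5×2.15 + 88.5×2.15 = 371.95
T_out = 1649.9 / 371.95 = 4.4358 °C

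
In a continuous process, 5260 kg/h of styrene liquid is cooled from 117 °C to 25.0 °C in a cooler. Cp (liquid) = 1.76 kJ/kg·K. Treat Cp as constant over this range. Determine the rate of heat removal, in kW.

Q = ṁ·Cp·ΔT = 5260 × 1.76 × (25.0 − 117) = -851700 kJ/h
Converting: 851700 / 3600 s = 236.58 kW

Q_c = 237 kW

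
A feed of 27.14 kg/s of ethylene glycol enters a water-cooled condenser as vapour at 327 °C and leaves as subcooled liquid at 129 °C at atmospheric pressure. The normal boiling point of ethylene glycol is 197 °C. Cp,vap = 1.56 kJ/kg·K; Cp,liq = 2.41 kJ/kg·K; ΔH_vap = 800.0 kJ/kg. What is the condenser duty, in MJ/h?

Q_c = 114000 MJ/h

vapour 327→197 °C: -202.8 kJ/kg
condensation at 197 °C: -800 kJ/kg
liquid 197→129 °C: -163.88 kJ/kg
Δh = -202.8 + -800 + -163.88 = -1166.7 kJ/kg
Q = ṁ·Δh = 27.14 kg/s × -1166.7 kJ/kg = -31664 kJ/s
|Q| = 31664 kW = 113990 MJ/h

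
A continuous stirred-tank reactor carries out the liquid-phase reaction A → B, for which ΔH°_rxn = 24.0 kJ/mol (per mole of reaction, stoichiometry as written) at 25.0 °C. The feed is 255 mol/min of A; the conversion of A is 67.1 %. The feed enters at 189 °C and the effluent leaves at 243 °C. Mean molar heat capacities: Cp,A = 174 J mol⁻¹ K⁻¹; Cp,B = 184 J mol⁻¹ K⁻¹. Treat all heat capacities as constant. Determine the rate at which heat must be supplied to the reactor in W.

Extent of reaction ξ = 0.671 × 255 = 171.11 mol/min
Reaction term: ξ·ΔH°_rxn = 171.11 × 24.0 = 4106.5 kJ/min
Sensible, feed 189→25 °C: -7276.7 kJ/min
Outlet flows (mol/min): A 83.895, B 171.11
Sensible, products 25→243 °C: 10046 kJ/min
Q = ΔH = 6875.5 kJ/min = 114.59 kW
Heat supplied = 114590 W

Q_in = 115000 W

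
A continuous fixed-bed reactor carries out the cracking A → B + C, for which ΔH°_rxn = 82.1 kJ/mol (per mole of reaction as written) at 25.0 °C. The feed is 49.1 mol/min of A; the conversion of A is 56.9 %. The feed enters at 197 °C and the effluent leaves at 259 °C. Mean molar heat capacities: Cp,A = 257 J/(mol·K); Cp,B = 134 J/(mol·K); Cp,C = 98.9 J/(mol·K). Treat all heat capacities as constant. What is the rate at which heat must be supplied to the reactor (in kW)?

Extent of reaction ξ = 0.569 × 49.1 = 27.938 mol/min
Reaction term: ξ·ΔH°_rxn = 27.938 × 82.1 = 2293.7 kJ/min
Sensible, feed 197→25 °C: -2170.4 kJ/min
Outlet flows (mol/min): A 21.162, B 27.938, C 27.938
Sensible, products 25→259 °C: 2795.2 kJ/min
Q = ΔH = 2918.5 kJ/min = 48.642 kW
Heat supplied = 48.642 kW

Q_in = 48.6 kW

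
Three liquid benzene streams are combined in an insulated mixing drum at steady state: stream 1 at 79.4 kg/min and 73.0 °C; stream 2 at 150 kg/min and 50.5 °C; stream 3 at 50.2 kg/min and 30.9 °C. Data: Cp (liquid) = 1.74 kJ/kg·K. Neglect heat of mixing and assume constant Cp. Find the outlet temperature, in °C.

No heat crosses the boundary, so H_out = H_in.
T_out = Σ ṁᵢCp,ᵢTᵢ / Σ ṁᵢCp,ᵢ
      = 25965 / 486.5 = 53.37 °C

T_out = 53.4 °C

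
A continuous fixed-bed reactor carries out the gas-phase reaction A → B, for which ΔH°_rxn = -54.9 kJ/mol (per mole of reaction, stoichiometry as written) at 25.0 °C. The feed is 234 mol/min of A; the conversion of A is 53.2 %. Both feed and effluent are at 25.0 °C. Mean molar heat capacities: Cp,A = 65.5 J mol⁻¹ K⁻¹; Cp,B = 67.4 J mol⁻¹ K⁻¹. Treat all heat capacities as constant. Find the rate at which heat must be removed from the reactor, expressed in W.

Extent of reaction ξ = 0.532 × 234 = 124.49 mol/min
Reaction term: ξ·ΔH°_rxn = 124.49 × -54.9 = -6834.4 kJ/min
Q = ΔH = -6834.4 kJ/min = -113.91 kW
Heat removed = 113910 W

Q_out = 114000 W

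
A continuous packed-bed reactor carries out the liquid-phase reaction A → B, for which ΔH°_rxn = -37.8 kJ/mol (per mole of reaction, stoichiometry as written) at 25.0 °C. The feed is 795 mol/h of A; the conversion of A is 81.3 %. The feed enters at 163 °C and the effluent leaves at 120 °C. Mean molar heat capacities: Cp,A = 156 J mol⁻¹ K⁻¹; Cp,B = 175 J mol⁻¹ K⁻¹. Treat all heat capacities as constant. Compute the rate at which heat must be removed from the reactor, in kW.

Q_out = 7.94 kW

Extent of reaction ξ = 0.813 × 795 = 646.33 mol/h
Reaction term: ξ·ΔH°_rxn = 646.33 × -37.8 = -24431 kJ/h
Sensible, feed 163→25 °C: -17115 kJ/h
Outlet flows (mol/h): A 148.67, B 646.33
Sensible, products 25→120 °C: 12949 kJ/h
Q = ΔH = -28598 kJ/h = -7.9438 kW
Heat removed = 7.9438 kW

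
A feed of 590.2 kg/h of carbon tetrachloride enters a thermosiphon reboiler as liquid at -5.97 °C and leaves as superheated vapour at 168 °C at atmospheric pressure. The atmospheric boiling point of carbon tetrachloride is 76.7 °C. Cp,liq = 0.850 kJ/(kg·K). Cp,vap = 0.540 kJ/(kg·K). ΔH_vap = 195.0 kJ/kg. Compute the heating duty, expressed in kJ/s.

Q = 51.6 kJ/s

liquid -5.97→76.7 °C: 70.269 kJ/kg
vaporisation at 76.7 °C: 195 kJ/kg
vapour 76.7→168 °C: 49.302 kJ/kg
Δh = 70.269 + 195 + 49.302 = 314.57 kJ/kg
Q = ṁ·Δh = 590.2 kg/h × 314.57 kJ/kg = 185660 kJ/h
|Q| = 51.572 kW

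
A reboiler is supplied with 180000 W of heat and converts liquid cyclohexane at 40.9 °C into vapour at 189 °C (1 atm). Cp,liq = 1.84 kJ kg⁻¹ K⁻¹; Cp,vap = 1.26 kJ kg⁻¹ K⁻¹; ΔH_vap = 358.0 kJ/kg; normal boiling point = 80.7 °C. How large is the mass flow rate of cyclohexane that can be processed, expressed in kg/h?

ṁ = 1140 kg/h

Δh = 1.84×(80.7−40.9) + 358.0 + 1.26×(189−80.7) = 567.69 kJ/kg
Q = 180000 W = 180 kJ/s = 648000 kJ/h
ṁ = Q/Δh = 648000 / 567.69 = 1141.5 kg/h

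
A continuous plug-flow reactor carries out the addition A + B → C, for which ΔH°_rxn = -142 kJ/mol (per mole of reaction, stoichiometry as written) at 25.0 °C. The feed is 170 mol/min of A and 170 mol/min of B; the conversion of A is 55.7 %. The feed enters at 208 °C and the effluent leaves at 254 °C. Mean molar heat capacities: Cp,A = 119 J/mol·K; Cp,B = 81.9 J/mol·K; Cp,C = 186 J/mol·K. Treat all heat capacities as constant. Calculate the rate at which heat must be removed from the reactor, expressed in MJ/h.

Extent of reaction ξ = 0.557 × 170 = 94.69 mol/min
Reaction term: ξ·ΔH°_rxn = 94.69 × -142 = -13446 kJ/min
Sensible, feed 208→25 °C: -6250 kJ/min
Outlet flows (mol/min): A 75.31, B 75.31, C 94.69
Sensible, products 25→254 °C: 7497.9 kJ/min
Q = ΔH = -12198 kJ/min = -203.3 kW
Heat removed = 731.88 MJ/h

Q_out = 732 MJ/h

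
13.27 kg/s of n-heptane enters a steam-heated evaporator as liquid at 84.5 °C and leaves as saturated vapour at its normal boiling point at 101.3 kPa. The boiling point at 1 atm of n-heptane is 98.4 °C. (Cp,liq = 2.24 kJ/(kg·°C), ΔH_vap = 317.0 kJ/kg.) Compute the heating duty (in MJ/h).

liquid 84.5→98.4 °C: 31.136 kJ/kg
vaporisation at 98.4 °C: 317 kJ/kg
Δh = 31.136 + 317 = 348.14 kJ/kg
Q = ṁ·Δh = 13.27 kg/s × 348.14 kJ/kg = 4619.8 kJ/s
|Q| = 4619.8 kW = 16631 MJ/h

Q = 16600 MJ/h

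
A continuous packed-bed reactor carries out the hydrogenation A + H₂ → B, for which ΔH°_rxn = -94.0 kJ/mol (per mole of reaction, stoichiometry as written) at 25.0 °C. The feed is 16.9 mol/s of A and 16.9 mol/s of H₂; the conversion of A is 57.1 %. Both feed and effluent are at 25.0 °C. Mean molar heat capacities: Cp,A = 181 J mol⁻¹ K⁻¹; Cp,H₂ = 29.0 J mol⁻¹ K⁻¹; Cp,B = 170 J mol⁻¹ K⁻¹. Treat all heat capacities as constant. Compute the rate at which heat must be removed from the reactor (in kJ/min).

Extent of reaction ξ = 0.571 × 16.9 = 9.6499 mol/s
Reaction term: ξ·ΔH°_rxn = 9.6499 × -94.0 = -907.09 kJ/s
Q = ΔH = -907.09 kJ/s = -907.09 kW
Heat removed = 54425 kJ/min

Q_out = 54400 kJ/min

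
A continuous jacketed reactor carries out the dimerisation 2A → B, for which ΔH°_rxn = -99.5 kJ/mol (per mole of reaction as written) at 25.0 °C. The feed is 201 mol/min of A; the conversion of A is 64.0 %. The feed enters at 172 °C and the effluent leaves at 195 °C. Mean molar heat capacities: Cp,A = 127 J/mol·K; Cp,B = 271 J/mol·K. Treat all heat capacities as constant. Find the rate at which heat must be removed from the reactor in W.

Q_out = 93800 W

Extent of reaction ξ = 0.640 × 201 / 2 = 64.32 mol/min
Reaction term: ξ·ΔH°_rxn = 64.32 × -99.5 = -6399.8 kJ/min
Sensible, feed 172→25 °C: -3752.5 kJ/min
Outlet flows (mol/min): A 72.36, B 64.32
Sensible, products 25→195 °C: 4525.5 kJ/min
Q = ΔH = -5626.8 kJ/min = -93.781 kW
Heat removed = 93781 W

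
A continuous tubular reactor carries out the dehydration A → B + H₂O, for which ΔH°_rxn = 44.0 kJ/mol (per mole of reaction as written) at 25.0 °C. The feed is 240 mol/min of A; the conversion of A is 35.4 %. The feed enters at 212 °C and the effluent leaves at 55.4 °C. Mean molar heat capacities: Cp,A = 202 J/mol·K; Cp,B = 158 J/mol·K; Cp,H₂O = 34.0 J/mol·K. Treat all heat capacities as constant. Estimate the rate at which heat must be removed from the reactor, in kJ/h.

Extent of reaction ξ = 0.354 × 240 = 84.96 mol/min
Reaction term: ξ·ΔH°_rxn = 84.96 × 44.0 = 3738.2 kJ/min
Sensible, feed 212→25 °C: -9065.8 kJ/min
Outlet flows (mol/min): A 155.04, B 84.96, H₂O 84.96
Sensible, products 25→55.4 °C: 1448 kJ/min
Q = ΔH = -3879.6 kJ/min = -64.659 kW
Heat removed = 232770 kJ/h

Q_out = 233000 kJ/h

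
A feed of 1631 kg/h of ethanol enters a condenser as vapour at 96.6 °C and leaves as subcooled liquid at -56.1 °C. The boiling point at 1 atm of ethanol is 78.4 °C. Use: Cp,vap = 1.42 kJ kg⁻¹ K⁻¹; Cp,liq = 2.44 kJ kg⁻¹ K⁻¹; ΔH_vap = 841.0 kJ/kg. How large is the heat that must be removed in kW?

vapour 96.6→78.4 °C: -25.844 kJ/kg
condensation at 78.4 °C: -841 kJ/kg
liquid 78.4→-56.1 °C: -328.18 kJ/kg
Δh = -25.844 + -841 + -328.18 = -1195 kJ/kg
Q = ṁ·Δh = 1631 kg/h × -1195 kJ/kg = -1.9491e+06 kJ/h
|Q| = 541.41 kW

Q_c = 541 kW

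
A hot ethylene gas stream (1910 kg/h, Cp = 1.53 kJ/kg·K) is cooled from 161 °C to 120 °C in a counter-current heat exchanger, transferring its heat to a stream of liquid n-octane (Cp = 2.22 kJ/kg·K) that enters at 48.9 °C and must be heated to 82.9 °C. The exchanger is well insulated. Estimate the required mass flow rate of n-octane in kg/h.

ṁ_c = 1590 kg/h

Heat released by hot stream: Q = 1910 × 1.53 × (161 − 120) = 119810 kJ/h
Energy balance on cold side (adiabatic exchanger): Q = ṁ_c·Cp_c·(T_c,out − T_c,in)
ṁ_c = 119810 / [2.22 × (82.9 − 48.9)] = 1587.4 kg/h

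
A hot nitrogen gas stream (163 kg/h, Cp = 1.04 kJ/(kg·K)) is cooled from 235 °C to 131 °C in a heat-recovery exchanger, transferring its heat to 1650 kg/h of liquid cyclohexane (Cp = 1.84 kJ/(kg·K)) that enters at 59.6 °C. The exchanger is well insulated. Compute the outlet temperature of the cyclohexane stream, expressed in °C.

T_c,out = 65.4 °C

Heat released by hot stream: Q = 163 × 1.04 × (235 − 131) = 17630 kJ/h
Energy balance on cold side (adiabatic exchanger): Q = ṁ_c·Cp_c·(T_c,out − T_c,in)
T_c,out = 59.6 + 17630/(1650 × 1.84) = 65.407 °C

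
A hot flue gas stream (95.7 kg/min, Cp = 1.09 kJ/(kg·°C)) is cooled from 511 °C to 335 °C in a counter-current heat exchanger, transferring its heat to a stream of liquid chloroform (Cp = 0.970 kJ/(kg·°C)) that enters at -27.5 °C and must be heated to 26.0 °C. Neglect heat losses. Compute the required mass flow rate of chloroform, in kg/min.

ṁ_c = 354 kg/min

Heat released by hot stream: Q = 95.7 × 1.09 × (511 − 335) = 18359 kJ/min
Energy balance on cold side (adiabatic exchanger): Q = ṁ_c·Cp_c·(T_c,out − T_c,in)
ṁ_c = 18359 / [0.970 × (26.0 − -27.5)] = 353.77 kg/min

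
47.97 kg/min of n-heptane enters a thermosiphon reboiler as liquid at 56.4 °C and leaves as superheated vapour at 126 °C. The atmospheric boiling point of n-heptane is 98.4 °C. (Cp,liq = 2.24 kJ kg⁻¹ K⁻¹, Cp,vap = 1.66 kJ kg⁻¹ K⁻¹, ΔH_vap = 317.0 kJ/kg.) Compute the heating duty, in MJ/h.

Q = 1320 MJ/h

liquid 56.4→98.4 °C: 94.08 kJ/kg
vaporisation at 98.4 °C: 317 kJ/kg
vapour 98.4→126 °C: 45.816 kJ/kg
Δh = 94.08 + 317 + 45.816 = 456.9 kJ/kg
Q = ṁ·Δh = 47.97 kg/min × 456.9 kJ/kg = 21917 kJ/min
|Q| = 365.29 kW = 1315 MJ/h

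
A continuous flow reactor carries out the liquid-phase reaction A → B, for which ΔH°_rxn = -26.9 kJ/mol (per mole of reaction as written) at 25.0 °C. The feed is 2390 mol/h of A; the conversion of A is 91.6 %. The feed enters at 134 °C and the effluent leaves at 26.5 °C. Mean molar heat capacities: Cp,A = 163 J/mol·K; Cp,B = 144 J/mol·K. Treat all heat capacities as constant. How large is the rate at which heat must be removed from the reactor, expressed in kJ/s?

Extent of reaction ξ = 0.916 × 2390 = 2189.2 mol/h
Reaction term: ξ·ΔH°_rxn = 2189.2 × -26.9 = -58891 kJ/h
Sensible, feed 134→25 °C: -42463 kJ/h
Outlet flows (mol/h): A 200.76, B 2189.2
Sensible, products 25→26.5 °C: 521.96 kJ/h
Q = ΔH = -100830 kJ/h = -28.009 kW
Heat removed = 28.009 kJ/s

Q_out = 28.0 kJ/s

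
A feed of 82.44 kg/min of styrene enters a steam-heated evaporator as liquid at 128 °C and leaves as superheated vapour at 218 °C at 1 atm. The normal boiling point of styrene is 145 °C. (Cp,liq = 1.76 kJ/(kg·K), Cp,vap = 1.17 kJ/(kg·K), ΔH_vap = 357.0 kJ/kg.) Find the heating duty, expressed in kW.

liquid 128→145 °C: 29.92 kJ/kg
vaporisation at 145 °C: 357 kJ/kg
vapour 145→218 °C: 85.41 kJ/kg
Δh = 29.92 + 357 + 85.41 = 472.33 kJ/kg
Q = ṁ·Δh = 82.44 kg/min × 472.33 kJ/kg = 38939 kJ/min
|Q| = 648.98 kW

Q = 649 kW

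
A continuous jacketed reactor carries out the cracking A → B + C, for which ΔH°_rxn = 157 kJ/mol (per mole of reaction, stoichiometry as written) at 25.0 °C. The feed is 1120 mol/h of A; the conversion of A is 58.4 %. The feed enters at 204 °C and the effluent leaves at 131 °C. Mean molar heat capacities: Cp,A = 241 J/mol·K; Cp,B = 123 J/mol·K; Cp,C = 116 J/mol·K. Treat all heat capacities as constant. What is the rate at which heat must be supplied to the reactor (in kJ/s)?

Extent of reaction ξ = 0.584 × 1120 = 654.08 mol/h
Reaction term: ξ·ΔH°_rxn = 654.08 × 157 = 102690 kJ/h
Sensible, feed 204→25 °C: -48316 kJ/h
Outlet flows (mol/h): A 465.92, B 654.08, C 654.08
Sensible, products 25→131 °C: 28473 kJ/h
Q = ΔH = 82848 kJ/h = 23.013 kW
Heat supplied = 23.013 kJ/s

Q_in = 23.0 kJ/s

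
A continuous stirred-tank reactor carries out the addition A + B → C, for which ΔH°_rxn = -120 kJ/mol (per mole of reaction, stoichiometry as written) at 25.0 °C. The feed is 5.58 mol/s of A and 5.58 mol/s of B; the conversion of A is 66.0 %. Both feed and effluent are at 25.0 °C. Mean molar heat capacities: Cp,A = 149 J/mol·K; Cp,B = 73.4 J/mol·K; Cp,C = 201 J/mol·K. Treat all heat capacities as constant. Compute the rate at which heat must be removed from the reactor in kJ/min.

Extent of reaction ξ = 0.660 × 5.58 = 3.6828 mol/s
Reaction term: ξ·ΔH°_rxn = 3.6828 × -120 = -441.94 kJ/s
Q = ΔH = -441.94 kJ/s = -441.94 kW
Heat removed = 26516 kJ/min

Q_out = 26500 kJ/min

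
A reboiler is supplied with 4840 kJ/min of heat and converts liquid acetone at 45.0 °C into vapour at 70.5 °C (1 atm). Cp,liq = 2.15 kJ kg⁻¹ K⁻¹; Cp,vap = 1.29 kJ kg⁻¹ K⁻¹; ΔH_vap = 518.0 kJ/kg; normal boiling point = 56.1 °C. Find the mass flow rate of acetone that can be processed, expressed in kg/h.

Δh = 2.15×(56.1−45.0) + 518.0 + 1.29×(70.5−56.1) = 560.44 kJ/kg
Q = 4840 kJ/min = 80.667 kJ/s = 290400 kJ/h
ṁ = Q/Δh = 290400 / 560.44 = 518.16 kg/h

ṁ = 518 kg/h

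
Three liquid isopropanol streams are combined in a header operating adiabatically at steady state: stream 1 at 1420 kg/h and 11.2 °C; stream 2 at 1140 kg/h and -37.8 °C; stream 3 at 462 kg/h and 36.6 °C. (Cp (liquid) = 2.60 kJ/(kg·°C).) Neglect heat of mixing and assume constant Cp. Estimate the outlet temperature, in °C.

T_out = -3.40 °C

Adiabatic, steady state ⇒ Σ ṁᵢCp,ᵢ(T_out − Tᵢ) = 0
Σ ṁᵢCp,ᵢTᵢ = 1420×2.60×11.2 + 1140×2.60×-37.8 + 462×2.60×36.6 = -26725
Σ ṁᵢCp,ᵢ = 1420×2.60 + 1140×2.60 + 462×2.60 = 7857.2
T_out = -26725 / 7857.2 = -3.4013 °C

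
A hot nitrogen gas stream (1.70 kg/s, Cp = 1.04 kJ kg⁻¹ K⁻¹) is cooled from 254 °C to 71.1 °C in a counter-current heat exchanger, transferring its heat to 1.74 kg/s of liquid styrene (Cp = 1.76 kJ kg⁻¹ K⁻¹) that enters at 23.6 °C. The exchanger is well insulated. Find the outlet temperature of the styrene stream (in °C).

Heat released by hot stream: Q = 1.70 × 1.04 × (254 − 71.1) = 323.37 kJ/s
Energy balance on cold side (adiabatic exchanger): Q = ṁ_c·Cp_c·(T_c,out − T_c,in)
T_c,out = 23.6 + 323.37/(1.74 × 1.76) = 129.19 °C

T_c,out = 129 °C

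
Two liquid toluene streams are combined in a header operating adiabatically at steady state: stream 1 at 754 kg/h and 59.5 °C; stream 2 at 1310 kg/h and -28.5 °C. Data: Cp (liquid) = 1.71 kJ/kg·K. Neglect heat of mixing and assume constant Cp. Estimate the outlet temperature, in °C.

T_out = 3.65 °C

No heat crosses the boundary, so H_out = H_in.
Σ ṁᵢCp,ᵢTᵢ = 754×1.71×59.5 + 1310×1.71×-28.5 = 12873
Σ ṁᵢCp,ᵢ = 754×1.71 + 1310×1.71 = 3529.4
T_out = 12873 / 3529.4 = 3.6473 °C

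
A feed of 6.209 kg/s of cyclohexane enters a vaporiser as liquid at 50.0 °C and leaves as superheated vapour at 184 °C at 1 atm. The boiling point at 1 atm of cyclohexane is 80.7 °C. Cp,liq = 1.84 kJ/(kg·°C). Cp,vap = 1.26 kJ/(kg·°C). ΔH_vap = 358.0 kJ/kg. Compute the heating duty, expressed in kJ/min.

Q = 203000 kJ/min

liquid 50.0→80.7 °C: 56.488 kJ/kg
vaporisation at 80.7 °C: 358 kJ/kg
vapour 80.7→184 °C: 130.16 kJ/kg
Δh = 56.488 + 358 + 130.16 = 544.65 kJ/kg
Q = ṁ·Δh = 6.209 kg/s × 544.65 kJ/kg = 3381.7 kJ/s
|Q| = 3381.7 kW = 202900 kJ/min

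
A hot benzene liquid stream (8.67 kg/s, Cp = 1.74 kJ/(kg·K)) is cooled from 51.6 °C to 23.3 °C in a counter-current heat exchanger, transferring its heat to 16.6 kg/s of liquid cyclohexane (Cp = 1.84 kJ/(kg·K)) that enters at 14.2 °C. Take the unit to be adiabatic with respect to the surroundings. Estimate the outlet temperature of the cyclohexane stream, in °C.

T_c,out = 28.2 °C

Heat released by hot stream: Q = 8.67 × 1.74 × (51.6 − 23.3) = 426.93 kJ/s
Energy balance on cold side (adiabatic exchanger): Q = ṁ_c·Cp_c·(T_c,out − T_c,in)
T_c,out = 14.2 + 426.93/(16.6 × 1.84) = 28.177 °C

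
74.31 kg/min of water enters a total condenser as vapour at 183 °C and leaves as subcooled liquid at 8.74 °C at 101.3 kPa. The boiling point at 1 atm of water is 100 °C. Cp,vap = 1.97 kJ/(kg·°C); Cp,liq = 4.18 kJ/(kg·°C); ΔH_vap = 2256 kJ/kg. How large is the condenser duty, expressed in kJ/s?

Q_c = 3470 kJ/s

vapour 183→100 °C: -163.51 kJ/kg
condensation at 100 °C: -2256 kJ/kg
liquid 100→8.74 °C: -381.47 kJ/kg
Δh = -163.51 + -2256 + -381.47 = -2801 kJ/kg
Q = ṁ·Δh = 74.31 kg/min × -2801 kJ/kg = -208140 kJ/min
|Q| = 3469 kW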